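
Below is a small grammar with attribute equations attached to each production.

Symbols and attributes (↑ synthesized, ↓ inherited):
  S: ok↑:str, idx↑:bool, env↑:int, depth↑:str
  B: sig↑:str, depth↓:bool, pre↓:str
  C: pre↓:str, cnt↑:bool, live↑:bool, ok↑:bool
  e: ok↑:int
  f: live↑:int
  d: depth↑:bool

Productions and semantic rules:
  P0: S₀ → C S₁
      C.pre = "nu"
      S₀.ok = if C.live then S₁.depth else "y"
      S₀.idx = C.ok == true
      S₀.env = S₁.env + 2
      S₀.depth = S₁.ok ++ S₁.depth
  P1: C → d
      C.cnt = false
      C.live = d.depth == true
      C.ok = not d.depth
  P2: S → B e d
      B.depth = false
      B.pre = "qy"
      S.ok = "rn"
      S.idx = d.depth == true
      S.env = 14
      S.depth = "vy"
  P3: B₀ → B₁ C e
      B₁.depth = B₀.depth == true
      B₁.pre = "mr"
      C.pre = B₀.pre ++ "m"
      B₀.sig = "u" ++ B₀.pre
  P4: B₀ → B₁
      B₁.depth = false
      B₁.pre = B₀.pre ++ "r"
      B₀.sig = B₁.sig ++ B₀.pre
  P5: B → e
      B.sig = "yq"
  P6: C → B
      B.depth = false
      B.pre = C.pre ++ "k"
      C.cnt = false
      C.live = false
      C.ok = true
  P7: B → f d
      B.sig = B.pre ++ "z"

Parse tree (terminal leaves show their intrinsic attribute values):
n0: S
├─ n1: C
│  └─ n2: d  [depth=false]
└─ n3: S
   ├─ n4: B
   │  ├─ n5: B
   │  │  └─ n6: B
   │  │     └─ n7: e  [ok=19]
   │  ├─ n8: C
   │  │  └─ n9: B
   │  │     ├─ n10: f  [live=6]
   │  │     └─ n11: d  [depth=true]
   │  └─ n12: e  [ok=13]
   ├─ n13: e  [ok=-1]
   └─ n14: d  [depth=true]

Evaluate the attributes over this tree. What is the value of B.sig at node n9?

1. n1.pre = "nu"  ["nu"]
2. n2.depth = false  [terminal]
3. n1.cnt = false  [false]
4. n1.live = false  [d.depth == true]
5. n1.ok = true  [not d.depth]
6. n4.depth = false  [false]
7. n4.pre = "qy"  ["qy"]
8. n5.depth = false  [B₀.depth == true]
9. n5.pre = "mr"  ["mr"]
10. n6.depth = false  [false]
11. n6.pre = "mrr"  [B₀.pre ++ "r"]
12. n7.ok = 19  [terminal]
13. n6.sig = "yq"  ["yq"]
14. n5.sig = "yqmr"  [B₁.sig ++ B₀.pre]
15. n8.pre = "qym"  [B₀.pre ++ "m"]
16. n9.depth = false  [false]
17. n9.pre = "qymk"  [C.pre ++ "k"]
18. n10.live = 6  [terminal]
19. n11.depth = true  [terminal]
20. n9.sig = "qymkz"  [B.pre ++ "z"]
21. n8.cnt = false  [false]
22. n8.live = false  [false]
23. n8.ok = true  [true]
24. n12.ok = 13  [terminal]
25. n4.sig = "uqy"  ["u" ++ B₀.pre]
26. n13.ok = -1  [terminal]
27. n14.depth = true  [terminal]
28. n3.ok = "rn"  ["rn"]
29. n3.idx = true  [d.depth == true]
30. n3.env = 14  [14]
31. n3.depth = "vy"  ["vy"]
32. n0.ok = "y"  [if C.live then S₁.depth else "y"]
33. n0.idx = true  [C.ok == true]
34. n0.env = 16  [S₁.env + 2]
35. n0.depth = "rnvy"  [S₁.ok ++ S₁.depth]

"qymkz"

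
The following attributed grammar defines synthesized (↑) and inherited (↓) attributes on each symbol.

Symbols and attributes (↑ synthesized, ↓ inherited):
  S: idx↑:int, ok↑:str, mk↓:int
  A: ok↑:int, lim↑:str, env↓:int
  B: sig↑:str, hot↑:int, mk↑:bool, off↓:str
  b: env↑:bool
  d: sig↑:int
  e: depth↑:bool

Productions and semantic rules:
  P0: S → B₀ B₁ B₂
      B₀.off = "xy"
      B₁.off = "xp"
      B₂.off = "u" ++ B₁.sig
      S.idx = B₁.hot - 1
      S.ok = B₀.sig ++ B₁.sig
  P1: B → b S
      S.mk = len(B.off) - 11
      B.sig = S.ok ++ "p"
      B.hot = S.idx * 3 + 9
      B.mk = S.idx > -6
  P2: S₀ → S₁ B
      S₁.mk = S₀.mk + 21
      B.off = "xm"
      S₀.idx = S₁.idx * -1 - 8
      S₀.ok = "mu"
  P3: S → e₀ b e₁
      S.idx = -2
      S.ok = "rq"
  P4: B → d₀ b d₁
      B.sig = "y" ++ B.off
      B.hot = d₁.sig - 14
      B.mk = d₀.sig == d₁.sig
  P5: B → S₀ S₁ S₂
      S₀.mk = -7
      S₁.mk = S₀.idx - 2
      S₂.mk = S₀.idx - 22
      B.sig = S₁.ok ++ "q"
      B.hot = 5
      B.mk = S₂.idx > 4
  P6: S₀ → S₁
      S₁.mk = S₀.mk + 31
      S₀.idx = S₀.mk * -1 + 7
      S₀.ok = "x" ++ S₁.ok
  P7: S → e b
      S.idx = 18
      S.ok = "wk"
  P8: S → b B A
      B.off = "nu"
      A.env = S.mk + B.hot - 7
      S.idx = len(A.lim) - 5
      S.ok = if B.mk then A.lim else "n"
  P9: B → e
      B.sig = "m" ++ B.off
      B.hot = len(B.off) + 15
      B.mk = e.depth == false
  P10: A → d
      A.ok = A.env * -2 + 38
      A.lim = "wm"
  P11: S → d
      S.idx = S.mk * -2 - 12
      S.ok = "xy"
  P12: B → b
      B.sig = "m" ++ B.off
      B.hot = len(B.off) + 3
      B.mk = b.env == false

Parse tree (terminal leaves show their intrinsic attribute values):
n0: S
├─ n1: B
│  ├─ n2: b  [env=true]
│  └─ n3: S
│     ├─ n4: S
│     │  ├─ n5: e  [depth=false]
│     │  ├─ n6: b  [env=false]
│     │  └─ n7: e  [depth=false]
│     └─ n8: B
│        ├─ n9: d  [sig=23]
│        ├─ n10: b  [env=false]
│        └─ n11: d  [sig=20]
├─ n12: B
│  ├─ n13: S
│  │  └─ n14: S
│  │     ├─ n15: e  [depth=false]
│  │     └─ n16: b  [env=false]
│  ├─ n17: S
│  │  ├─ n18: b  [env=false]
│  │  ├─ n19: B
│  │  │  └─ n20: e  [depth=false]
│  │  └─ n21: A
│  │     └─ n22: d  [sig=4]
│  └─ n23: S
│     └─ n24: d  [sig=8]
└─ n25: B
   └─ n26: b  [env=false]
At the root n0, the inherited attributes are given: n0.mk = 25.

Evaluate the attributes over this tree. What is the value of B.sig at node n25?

"muwmq"

1. n0.mk = 25  [given at root]
2. n1.off = "xy"  ["xy"]
3. n2.env = true  [terminal]
4. n3.mk = -9  [len(B.off) - 11]
5. n4.mk = 12  [S₀.mk + 21]
6. n5.depth = false  [terminal]
7. n6.env = false  [terminal]
8. n7.depth = false  [terminal]
9. n4.idx = -2  [-2]
10. n4.ok = "rq"  ["rq"]
11. n8.off = "xm"  ["xm"]
12. n9.sig = 23  [terminal]
13. n10.env = false  [terminal]
14. n11.sig = 20  [terminal]
15. n8.sig = "yxm"  ["y" ++ B.off]
16. n8.hot = 6  [d₁.sig - 14]
17. n8.mk = false  [d₀.sig == d₁.sig]
18. n3.idx = -6  [S₁.idx * -1 - 8]
19. n3.ok = "mu"  ["mu"]
20. n1.sig = "mup"  [S.ok ++ "p"]
21. n1.hot = -9  [S.idx * 3 + 9]
22. n1.mk = false  [S.idx > -6]
23. n12.off = "xp"  ["xp"]
24. n13.mk = -7  [-7]
25. n14.mk = 24  [S₀.mk + 31]
26. n15.depth = false  [terminal]
27. n16.env = false  [terminal]
28. n14.idx = 18  [18]
29. n14.ok = "wk"  ["wk"]
30. n13.idx = 14  [S₀.mk * -1 + 7]
31. n13.ok = "xwk"  ["x" ++ S₁.ok]
32. n17.mk = 12  [S₀.idx - 2]
33. n18.env = false  [terminal]
34. n19.off = "nu"  ["nu"]
35. n20.depth = false  [terminal]
36. n19.sig = "mnu"  ["m" ++ B.off]
37. n19.hot = 17  [len(B.off) + 15]
38. n19.mk = true  [e.depth == false]
39. n21.env = 22  [S.mk + B.hot - 7]
40. n22.sig = 4  [terminal]
41. n21.ok = -6  [A.env * -2 + 38]
42. n21.lim = "wm"  ["wm"]
43. n17.idx = -3  [len(A.lim) - 5]
44. n17.ok = "wm"  [if B.mk then A.lim else "n"]
45. n23.mk = -8  [S₀.idx - 22]
46. n24.sig = 8  [terminal]
47. n23.idx = 4  [S.mk * -2 - 12]
48. n23.ok = "xy"  ["xy"]
49. n12.sig = "wmq"  [S₁.ok ++ "q"]
50. n12.hot = 5  [5]
51. n12.mk = false  [S₂.idx > 4]
52. n25.off = "uwmq"  ["u" ++ B₁.sig]
53. n26.env = false  [terminal]
54. n25.sig = "muwmq"  ["m" ++ B.off]
55. n25.hot = 7  [len(B.off) + 3]
56. n25.mk = true  [b.env == false]
57. n0.idx = 4  [B₁.hot - 1]
58. n0.ok = "mupwmq"  [B₀.sig ++ B₁.sig]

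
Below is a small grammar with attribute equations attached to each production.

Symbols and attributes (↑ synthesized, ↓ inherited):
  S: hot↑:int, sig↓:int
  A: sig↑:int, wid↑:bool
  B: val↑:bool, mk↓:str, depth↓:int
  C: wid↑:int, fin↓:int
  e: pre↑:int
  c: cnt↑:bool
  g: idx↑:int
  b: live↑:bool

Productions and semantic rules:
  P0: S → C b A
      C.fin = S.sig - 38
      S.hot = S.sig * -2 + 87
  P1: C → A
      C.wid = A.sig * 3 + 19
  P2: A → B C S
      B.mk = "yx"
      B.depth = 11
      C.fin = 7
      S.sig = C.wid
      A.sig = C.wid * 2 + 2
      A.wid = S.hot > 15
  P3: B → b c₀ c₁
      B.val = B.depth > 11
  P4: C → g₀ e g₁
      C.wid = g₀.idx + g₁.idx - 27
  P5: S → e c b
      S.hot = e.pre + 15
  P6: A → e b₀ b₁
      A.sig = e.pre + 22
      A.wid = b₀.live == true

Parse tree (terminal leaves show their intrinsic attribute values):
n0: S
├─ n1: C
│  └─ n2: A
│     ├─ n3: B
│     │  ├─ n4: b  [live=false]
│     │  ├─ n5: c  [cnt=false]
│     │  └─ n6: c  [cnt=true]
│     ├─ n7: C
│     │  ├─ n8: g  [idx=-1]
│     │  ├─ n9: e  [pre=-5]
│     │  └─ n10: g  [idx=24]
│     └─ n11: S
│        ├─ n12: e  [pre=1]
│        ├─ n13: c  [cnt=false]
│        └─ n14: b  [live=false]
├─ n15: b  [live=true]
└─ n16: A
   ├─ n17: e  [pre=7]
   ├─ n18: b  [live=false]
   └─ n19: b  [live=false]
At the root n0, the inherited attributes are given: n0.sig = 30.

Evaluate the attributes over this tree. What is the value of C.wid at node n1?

1. n0.sig = 30  [given at root]
2. n1.fin = -8  [S.sig - 38]
3. n3.mk = "yx"  ["yx"]
4. n3.depth = 11  [11]
5. n4.live = false  [terminal]
6. n5.cnt = false  [terminal]
7. n6.cnt = true  [terminal]
8. n3.val = false  [B.depth > 11]
9. n7.fin = 7  [7]
10. n8.idx = -1  [terminal]
11. n9.pre = -5  [terminal]
12. n10.idx = 24  [terminal]
13. n7.wid = -4  [g₀.idx + g₁.idx - 27]
14. n11.sig = -4  [C.wid]
15. n12.pre = 1  [terminal]
16. n13.cnt = false  [terminal]
17. n14.live = false  [terminal]
18. n11.hot = 16  [e.pre + 15]
19. n2.sig = -6  [C.wid * 2 + 2]
20. n2.wid = true  [S.hot > 15]
21. n1.wid = 1  [A.sig * 3 + 19]
22. n15.live = true  [terminal]
23. n17.pre = 7  [terminal]
24. n18.live = false  [terminal]
25. n19.live = false  [terminal]
26. n16.sig = 29  [e.pre + 22]
27. n16.wid = false  [b₀.live == true]
28. n0.hot = 27  [S.sig * -2 + 87]

1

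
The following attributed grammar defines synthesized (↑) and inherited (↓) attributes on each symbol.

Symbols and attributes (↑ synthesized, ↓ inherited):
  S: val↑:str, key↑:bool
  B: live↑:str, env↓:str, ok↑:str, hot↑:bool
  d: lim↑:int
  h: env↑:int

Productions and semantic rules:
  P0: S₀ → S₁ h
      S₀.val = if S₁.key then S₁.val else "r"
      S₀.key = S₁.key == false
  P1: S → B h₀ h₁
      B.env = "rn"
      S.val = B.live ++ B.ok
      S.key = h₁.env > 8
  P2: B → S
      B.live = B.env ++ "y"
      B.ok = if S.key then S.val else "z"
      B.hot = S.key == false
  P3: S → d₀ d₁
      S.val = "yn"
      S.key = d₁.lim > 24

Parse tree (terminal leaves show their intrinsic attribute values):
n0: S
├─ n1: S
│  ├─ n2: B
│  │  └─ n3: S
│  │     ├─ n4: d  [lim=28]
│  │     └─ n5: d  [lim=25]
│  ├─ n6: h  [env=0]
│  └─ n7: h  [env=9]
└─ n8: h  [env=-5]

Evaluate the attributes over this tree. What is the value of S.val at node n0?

"rnyyn"

1. n2.env = "rn"  ["rn"]
2. n4.lim = 28  [terminal]
3. n5.lim = 25  [terminal]
4. n3.val = "yn"  ["yn"]
5. n3.key = true  [d₁.lim > 24]
6. n2.live = "rny"  [B.env ++ "y"]
7. n2.ok = "yn"  [if S.key then S.val else "z"]
8. n2.hot = false  [S.key == false]
9. n6.env = 0  [terminal]
10. n7.env = 9  [terminal]
11. n1.val = "rnyyn"  [B.live ++ B.ok]
12. n1.key = true  [h₁.env > 8]
13. n8.env = -5  [terminal]
14. n0.val = "rnyyn"  [if S₁.key then S₁.val else "r"]
15. n0.key = false  [S₁.key == false]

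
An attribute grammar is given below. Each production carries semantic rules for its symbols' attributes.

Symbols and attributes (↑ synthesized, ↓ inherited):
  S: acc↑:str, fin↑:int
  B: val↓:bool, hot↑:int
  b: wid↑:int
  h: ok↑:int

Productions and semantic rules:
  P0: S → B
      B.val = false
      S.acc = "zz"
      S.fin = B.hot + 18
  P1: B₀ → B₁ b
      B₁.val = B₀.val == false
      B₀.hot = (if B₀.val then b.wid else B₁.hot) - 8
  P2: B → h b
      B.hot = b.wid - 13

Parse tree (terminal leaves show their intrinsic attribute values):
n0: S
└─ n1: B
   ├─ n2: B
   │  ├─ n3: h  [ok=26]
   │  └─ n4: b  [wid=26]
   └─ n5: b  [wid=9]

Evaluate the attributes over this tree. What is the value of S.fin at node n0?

1. n1.val = false  [false]
2. n2.val = true  [B₀.val == false]
3. n3.ok = 26  [terminal]
4. n4.wid = 26  [terminal]
5. n2.hot = 13  [b.wid - 13]
6. n5.wid = 9  [terminal]
7. n1.hot = 5  [(if B₀.val then b.wid else B₁.hot) - 8]
8. n0.acc = "zz"  ["zz"]
9. n0.fin = 23  [B.hot + 18]

23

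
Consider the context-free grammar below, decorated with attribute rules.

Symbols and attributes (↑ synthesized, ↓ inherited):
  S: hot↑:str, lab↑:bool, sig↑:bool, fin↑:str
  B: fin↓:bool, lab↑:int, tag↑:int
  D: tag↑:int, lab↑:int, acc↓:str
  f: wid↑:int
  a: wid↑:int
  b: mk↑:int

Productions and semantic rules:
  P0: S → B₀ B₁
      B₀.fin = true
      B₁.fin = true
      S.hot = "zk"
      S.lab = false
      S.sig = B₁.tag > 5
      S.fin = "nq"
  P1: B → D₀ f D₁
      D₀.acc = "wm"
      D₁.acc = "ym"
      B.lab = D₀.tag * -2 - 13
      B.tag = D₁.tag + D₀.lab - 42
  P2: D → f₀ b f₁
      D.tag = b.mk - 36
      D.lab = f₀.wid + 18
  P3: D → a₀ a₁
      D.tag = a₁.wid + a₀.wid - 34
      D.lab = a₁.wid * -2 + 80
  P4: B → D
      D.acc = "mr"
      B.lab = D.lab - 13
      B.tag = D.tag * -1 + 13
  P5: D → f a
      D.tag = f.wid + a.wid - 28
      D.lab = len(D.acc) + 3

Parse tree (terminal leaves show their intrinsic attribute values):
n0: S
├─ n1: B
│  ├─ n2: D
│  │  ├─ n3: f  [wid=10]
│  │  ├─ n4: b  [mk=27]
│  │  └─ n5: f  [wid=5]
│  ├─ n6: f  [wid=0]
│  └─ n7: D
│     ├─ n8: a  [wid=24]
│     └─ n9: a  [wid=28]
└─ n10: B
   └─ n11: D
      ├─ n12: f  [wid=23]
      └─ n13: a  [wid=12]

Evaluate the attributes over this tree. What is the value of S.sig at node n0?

true

1. n1.fin = true  [true]
2. n2.acc = "wm"  ["wm"]
3. n3.wid = 10  [terminal]
4. n4.mk = 27  [terminal]
5. n5.wid = 5  [terminal]
6. n2.tag = -9  [b.mk - 36]
7. n2.lab = 28  [f₀.wid + 18]
8. n6.wid = 0  [terminal]
9. n7.acc = "ym"  ["ym"]
10. n8.wid = 24  [terminal]
11. n9.wid = 28  [terminal]
12. n7.tag = 18  [a₁.wid + a₀.wid - 34]
13. n7.lab = 24  [a₁.wid * -2 + 80]
14. n1.lab = 5  [D₀.tag * -2 - 13]
15. n1.tag = 4  [D₁.tag + D₀.lab - 42]
16. n10.fin = true  [true]
17. n11.acc = "mr"  ["mr"]
18. n12.wid = 23  [terminal]
19. n13.wid = 12  [terminal]
20. n11.tag = 7  [f.wid + a.wid - 28]
21. n11.lab = 5  [len(D.acc) + 3]
22. n10.lab = -8  [D.lab - 13]
23. n10.tag = 6  [D.tag * -1 + 13]
24. n0.hot = "zk"  ["zk"]
25. n0.lab = false  [false]
26. n0.sig = true  [B₁.tag > 5]
27. n0.fin = "nq"  ["nq"]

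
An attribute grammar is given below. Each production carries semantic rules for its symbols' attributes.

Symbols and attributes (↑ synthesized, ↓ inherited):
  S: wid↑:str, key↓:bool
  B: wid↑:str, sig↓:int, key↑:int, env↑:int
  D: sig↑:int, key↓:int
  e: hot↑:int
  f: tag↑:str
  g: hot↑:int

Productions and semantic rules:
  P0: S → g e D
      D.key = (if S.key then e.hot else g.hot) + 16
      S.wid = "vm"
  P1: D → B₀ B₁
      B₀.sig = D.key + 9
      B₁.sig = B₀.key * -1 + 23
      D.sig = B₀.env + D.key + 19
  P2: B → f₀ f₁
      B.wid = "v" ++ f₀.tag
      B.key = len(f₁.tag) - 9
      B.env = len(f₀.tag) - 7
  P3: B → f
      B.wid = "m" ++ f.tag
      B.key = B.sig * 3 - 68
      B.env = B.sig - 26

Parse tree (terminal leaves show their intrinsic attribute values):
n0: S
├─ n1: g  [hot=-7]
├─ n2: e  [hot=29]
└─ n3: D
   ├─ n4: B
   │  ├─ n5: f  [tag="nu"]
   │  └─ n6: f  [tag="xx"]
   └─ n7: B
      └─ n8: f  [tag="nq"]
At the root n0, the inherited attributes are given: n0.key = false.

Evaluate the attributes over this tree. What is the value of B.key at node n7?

1. n0.key = false  [given at root]
2. n1.hot = -7  [terminal]
3. n2.hot = 29  [terminal]
4. n3.key = 9  [(if S.key then e.hot else g.hot) + 16]
5. n4.sig = 18  [D.key + 9]
6. n5.tag = "nu"  [terminal]
7. n6.tag = "xx"  [terminal]
8. n4.wid = "vnu"  ["v" ++ f₀.tag]
9. n4.key = -7  [len(f₁.tag) - 9]
10. n4.env = -5  [len(f₀.tag) - 7]
11. n7.sig = 30  [B₀.key * -1 + 23]
12. n8.tag = "nq"  [terminal]
13. n7.wid = "mnq"  ["m" ++ f.tag]
14. n7.key = 22  [B.sig * 3 - 68]
15. n7.env = 4  [B.sig - 26]
16. n3.sig = 23  [B₀.env + D.key + 19]
17. n0.wid = "vm"  ["vm"]

22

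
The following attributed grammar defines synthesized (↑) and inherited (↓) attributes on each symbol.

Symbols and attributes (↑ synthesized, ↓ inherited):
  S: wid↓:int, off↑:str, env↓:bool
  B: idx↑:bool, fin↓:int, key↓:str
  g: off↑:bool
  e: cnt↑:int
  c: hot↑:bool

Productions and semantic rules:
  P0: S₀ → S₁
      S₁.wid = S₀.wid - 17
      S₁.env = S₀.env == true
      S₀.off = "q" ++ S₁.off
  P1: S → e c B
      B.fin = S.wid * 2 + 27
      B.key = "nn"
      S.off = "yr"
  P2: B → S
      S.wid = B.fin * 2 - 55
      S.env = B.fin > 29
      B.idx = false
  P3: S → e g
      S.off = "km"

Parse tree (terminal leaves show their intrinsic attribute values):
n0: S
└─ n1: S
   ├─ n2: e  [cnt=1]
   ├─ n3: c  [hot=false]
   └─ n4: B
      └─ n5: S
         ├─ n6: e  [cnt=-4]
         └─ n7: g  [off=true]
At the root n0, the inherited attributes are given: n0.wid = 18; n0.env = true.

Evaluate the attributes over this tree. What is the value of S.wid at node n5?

3

1. n0.wid = 18  [given at root]
2. n0.env = true  [given at root]
3. n1.wid = 1  [S₀.wid - 17]
4. n1.env = true  [S₀.env == true]
5. n2.cnt = 1  [terminal]
6. n3.hot = false  [terminal]
7. n4.fin = 29  [S.wid * 2 + 27]
8. n4.key = "nn"  ["nn"]
9. n5.wid = 3  [B.fin * 2 - 55]
10. n5.env = false  [B.fin > 29]
11. n6.cnt = -4  [terminal]
12. n7.off = true  [terminal]
13. n5.off = "km"  ["km"]
14. n4.idx = false  [false]
15. n1.off = "yr"  ["yr"]
16. n0.off = "qyr"  ["q" ++ S₁.off]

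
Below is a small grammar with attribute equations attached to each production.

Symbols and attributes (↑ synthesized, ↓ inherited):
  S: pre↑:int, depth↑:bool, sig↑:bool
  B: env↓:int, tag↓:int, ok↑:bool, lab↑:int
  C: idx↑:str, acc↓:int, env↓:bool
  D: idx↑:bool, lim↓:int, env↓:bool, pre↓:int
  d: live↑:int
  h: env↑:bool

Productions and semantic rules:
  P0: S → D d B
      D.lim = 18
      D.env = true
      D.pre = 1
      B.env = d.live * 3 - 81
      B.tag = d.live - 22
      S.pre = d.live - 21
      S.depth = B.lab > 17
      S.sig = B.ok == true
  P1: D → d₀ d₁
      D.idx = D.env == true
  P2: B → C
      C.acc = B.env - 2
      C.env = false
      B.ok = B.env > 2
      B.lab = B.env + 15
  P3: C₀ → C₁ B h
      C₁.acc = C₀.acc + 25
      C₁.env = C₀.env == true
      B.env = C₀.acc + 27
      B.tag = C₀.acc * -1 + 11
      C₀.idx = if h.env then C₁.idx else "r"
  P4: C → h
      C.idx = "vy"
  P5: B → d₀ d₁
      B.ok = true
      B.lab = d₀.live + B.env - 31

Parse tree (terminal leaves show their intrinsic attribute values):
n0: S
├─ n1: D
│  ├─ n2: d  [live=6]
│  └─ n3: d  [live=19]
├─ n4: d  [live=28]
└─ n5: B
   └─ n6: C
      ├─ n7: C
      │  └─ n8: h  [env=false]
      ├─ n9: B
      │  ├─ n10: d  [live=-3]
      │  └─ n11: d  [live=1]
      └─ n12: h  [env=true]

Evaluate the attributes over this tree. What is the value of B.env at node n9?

1. n1.lim = 18  [18]
2. n1.env = true  [true]
3. n1.pre = 1  [1]
4. n2.live = 6  [terminal]
5. n3.live = 19  [terminal]
6. n1.idx = true  [D.env == true]
7. n4.live = 28  [terminal]
8. n5.env = 3  [d.live * 3 - 81]
9. n5.tag = 6  [d.live - 22]
10. n6.acc = 1  [B.env - 2]
11. n6.env = false  [false]
12. n7.acc = 26  [C₀.acc + 25]
13. n7.env = false  [C₀.env == true]
14. n8.env = false  [terminal]
15. n7.idx = "vy"  ["vy"]
16. n9.env = 28  [C₀.acc + 27]
17. n9.tag = 10  [C₀.acc * -1 + 11]
18. n10.live = -3  [terminal]
19. n11.live = 1  [terminal]
20. n9.ok = true  [true]
21. n9.lab = -6  [d₀.live + B.env - 31]
22. n12.env = true  [terminal]
23. n6.idx = "vy"  [if h.env then C₁.idx else "r"]
24. n5.ok = true  [B.env > 2]
25. n5.lab = 18  [B.env + 15]
26. n0.pre = 7  [d.live - 21]
27. n0.depth = true  [B.lab > 17]
28. n0.sig = true  [B.ok == true]

28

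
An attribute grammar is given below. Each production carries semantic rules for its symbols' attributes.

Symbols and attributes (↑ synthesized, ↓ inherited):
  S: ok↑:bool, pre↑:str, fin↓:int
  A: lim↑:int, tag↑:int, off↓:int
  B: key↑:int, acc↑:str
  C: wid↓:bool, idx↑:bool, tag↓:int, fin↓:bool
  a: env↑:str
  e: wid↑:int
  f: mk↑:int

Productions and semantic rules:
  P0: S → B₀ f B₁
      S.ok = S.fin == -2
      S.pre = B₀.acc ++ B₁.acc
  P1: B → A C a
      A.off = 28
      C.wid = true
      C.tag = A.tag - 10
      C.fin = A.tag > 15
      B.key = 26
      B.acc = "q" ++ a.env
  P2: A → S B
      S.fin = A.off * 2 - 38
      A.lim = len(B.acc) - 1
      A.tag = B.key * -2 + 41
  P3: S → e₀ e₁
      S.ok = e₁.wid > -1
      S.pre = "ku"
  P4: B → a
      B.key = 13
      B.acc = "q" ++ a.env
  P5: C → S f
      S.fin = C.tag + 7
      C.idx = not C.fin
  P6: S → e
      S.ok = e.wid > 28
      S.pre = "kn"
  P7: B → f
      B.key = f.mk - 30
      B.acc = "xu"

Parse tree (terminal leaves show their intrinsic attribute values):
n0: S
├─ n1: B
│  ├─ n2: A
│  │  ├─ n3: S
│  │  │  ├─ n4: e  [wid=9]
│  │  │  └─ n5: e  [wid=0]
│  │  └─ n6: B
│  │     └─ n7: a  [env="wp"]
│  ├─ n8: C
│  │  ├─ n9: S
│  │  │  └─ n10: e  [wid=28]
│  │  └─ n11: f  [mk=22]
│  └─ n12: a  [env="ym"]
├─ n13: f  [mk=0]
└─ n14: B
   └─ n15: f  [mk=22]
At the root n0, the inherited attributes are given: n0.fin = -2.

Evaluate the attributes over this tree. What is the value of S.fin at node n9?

12

1. n0.fin = -2  [given at root]
2. n2.off = 28  [28]
3. n3.fin = 18  [A.off * 2 - 38]
4. n4.wid = 9  [terminal]
5. n5.wid = 0  [terminal]
6. n3.ok = true  [e₁.wid > -1]
7. n3.pre = "ku"  ["ku"]
8. n7.env = "wp"  [terminal]
9. n6.key = 13  [13]
10. n6.acc = "qwp"  ["q" ++ a.env]
11. n2.lim = 2  [len(B.acc) - 1]
12. n2.tag = 15  [B.key * -2 + 41]
13. n8.wid = true  [true]
14. n8.tag = 5  [A.tag - 10]
15. n8.fin = false  [A.tag > 15]
16. n9.fin = 12  [C.tag + 7]
17. n10.wid = 28  [terminal]
18. n9.ok = false  [e.wid > 28]
19. n9.pre = "kn"  ["kn"]
20. n11.mk = 22  [terminal]
21. n8.idx = true  [not C.fin]
22. n12.env = "ym"  [terminal]
23. n1.key = 26  [26]
24. n1.acc = "qym"  ["q" ++ a.env]
25. n13.mk = 0  [terminal]
26. n15.mk = 22  [terminal]
27. n14.key = -8  [f.mk - 30]
28. n14.acc = "xu"  ["xu"]
29. n0.ok = true  [S.fin == -2]
30. n0.pre = "qymxu"  [B₀.acc ++ B₁.acc]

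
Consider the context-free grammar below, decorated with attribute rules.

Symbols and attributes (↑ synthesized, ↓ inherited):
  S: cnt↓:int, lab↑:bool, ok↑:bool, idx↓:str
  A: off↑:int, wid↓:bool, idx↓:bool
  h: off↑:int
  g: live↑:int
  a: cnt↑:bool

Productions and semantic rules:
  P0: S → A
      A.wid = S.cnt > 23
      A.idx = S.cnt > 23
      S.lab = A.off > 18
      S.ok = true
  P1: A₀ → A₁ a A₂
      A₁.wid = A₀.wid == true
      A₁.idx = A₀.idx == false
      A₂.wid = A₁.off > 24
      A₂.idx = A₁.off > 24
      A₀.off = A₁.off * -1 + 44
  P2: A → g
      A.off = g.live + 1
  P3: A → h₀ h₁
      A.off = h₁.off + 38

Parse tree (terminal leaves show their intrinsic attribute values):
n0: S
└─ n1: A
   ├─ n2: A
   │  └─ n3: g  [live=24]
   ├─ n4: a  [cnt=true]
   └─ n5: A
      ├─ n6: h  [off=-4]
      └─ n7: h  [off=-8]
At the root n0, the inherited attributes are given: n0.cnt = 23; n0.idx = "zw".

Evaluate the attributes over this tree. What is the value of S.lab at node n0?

1. n0.cnt = 23  [given at root]
2. n0.idx = "zw"  [given at root]
3. n1.wid = false  [S.cnt > 23]
4. n1.idx = false  [S.cnt > 23]
5. n2.wid = false  [A₀.wid == true]
6. n2.idx = true  [A₀.idx == false]
7. n3.live = 24  [terminal]
8. n2.off = 25  [g.live + 1]
9. n4.cnt = true  [terminal]
10. n5.wid = true  [A₁.off > 24]
11. n5.idx = true  [A₁.off > 24]
12. n6.off = -4  [terminal]
13. n7.off = -8  [terminal]
14. n5.off = 30  [h₁.off + 38]
15. n1.off = 19  [A₁.off * -1 + 44]
16. n0.lab = true  [A.off > 18]
17. n0.ok = true  [true]

true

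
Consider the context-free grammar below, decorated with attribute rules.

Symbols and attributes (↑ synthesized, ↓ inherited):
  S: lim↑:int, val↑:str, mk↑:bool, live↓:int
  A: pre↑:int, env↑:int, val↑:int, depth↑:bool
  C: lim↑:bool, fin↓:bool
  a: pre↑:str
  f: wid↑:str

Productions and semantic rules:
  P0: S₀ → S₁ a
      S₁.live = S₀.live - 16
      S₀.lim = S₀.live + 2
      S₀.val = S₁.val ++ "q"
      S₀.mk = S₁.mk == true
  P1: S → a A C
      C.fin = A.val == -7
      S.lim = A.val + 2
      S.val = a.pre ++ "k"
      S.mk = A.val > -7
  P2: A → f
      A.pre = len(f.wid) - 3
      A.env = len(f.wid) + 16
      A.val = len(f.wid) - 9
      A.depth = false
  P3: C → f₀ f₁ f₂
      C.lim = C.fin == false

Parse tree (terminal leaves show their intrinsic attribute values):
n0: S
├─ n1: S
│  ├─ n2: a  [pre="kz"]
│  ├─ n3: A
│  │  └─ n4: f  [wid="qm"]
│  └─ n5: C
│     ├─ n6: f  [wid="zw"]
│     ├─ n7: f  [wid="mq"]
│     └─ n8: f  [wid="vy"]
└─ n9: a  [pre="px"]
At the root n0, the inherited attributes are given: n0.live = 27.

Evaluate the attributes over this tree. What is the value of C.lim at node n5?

1. n0.live = 27  [given at root]
2. n1.live = 11  [S₀.live - 16]
3. n2.pre = "kz"  [terminal]
4. n4.wid = "qm"  [terminal]
5. n3.pre = -1  [len(f.wid) - 3]
6. n3.env = 18  [len(f.wid) + 16]
7. n3.val = -7  [len(f.wid) - 9]
8. n3.depth = false  [false]
9. n5.fin = true  [A.val == -7]
10. n6.wid = "zw"  [terminal]
11. n7.wid = "mq"  [terminal]
12. n8.wid = "vy"  [terminal]
13. n5.lim = false  [C.fin == false]
14. n1.lim = -5  [A.val + 2]
15. n1.val = "kzk"  [a.pre ++ "k"]
16. n1.mk = false  [A.val > -7]
17. n9.pre = "px"  [terminal]
18. n0.lim = 29  [S₀.live + 2]
19. n0.val = "kzkq"  [S₁.val ++ "q"]
20. n0.mk = false  [S₁.mk == true]

false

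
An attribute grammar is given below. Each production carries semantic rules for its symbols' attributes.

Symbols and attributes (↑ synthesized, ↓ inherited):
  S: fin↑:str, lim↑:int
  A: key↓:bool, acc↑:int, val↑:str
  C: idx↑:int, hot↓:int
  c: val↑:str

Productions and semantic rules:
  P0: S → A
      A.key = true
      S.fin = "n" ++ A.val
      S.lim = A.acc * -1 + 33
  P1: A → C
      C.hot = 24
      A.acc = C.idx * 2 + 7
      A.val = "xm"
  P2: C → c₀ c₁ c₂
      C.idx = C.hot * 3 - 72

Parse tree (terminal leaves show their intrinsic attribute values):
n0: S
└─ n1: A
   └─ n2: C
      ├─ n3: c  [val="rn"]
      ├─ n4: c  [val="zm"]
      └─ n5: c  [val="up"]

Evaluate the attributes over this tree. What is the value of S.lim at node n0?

1. n1.key = true  [true]
2. n2.hot = 24  [24]
3. n3.val = "rn"  [terminal]
4. n4.val = "zm"  [terminal]
5. n5.val = "up"  [terminal]
6. n2.idx = 0  [C.hot * 3 - 72]
7. n1.acc = 7  [C.idx * 2 + 7]
8. n1.val = "xm"  ["xm"]
9. n0.fin = "nxm"  ["n" ++ A.val]
10. n0.lim = 26  [A.acc * -1 + 33]

26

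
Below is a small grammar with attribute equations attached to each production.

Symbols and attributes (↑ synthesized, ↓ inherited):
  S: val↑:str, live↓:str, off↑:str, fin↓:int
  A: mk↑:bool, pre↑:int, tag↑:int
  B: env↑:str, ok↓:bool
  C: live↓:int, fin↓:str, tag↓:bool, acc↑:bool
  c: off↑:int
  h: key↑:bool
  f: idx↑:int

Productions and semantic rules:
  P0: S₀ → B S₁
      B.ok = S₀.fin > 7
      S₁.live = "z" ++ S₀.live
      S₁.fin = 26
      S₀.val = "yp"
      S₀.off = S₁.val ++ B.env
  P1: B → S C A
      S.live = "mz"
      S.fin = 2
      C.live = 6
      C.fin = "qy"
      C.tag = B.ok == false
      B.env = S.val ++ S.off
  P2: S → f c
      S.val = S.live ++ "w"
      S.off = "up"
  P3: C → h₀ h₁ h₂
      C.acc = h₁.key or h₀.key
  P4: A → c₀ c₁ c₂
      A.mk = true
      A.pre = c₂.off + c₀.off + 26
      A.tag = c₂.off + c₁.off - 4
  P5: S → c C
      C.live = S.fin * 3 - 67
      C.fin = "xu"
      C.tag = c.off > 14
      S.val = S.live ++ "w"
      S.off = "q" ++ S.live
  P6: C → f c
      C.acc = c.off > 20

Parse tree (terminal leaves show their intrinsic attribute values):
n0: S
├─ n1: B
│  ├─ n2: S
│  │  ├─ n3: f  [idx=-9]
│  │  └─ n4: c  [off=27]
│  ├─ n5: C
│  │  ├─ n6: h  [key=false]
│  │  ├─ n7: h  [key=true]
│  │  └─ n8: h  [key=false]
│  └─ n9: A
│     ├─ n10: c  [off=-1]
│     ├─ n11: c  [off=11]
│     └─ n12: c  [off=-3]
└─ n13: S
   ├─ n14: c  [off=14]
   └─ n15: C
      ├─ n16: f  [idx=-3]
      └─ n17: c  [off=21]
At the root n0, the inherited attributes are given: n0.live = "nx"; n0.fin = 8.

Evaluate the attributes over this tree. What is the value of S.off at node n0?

"znxwmzwup"

1. n0.live = "nx"  [given at root]
2. n0.fin = 8  [given at root]
3. n1.ok = true  [S₀.fin > 7]
4. n2.live = "mz"  ["mz"]
5. n2.fin = 2  [2]
6. n3.idx = -9  [terminal]
7. n4.off = 27  [terminal]
8. n2.val = "mzw"  [S.live ++ "w"]
9. n2.off = "up"  ["up"]
10. n5.live = 6  [6]
11. n5.fin = "qy"  ["qy"]
12. n5.tag = false  [B.ok == false]
13. n6.key = false  [terminal]
14. n7.key = true  [terminal]
15. n8.key = false  [terminal]
16. n5.acc = true  [h₁.key or h₀.key]
17. n10.off = -1  [terminal]
18. n11.off = 11  [terminal]
19. n12.off = -3  [terminal]
20. n9.mk = true  [true]
21. n9.pre = 22  [c₂.off + c₀.off + 26]
22. n9.tag = 4  [c₂.off + c₁.off - 4]
23. n1.env = "mzwup"  [S.val ++ S.off]
24. n13.live = "znx"  ["z" ++ S₀.live]
25. n13.fin = 26  [26]
26. n14.off = 14  [terminal]
27. n15.live = 11  [S.fin * 3 - 67]
28. n15.fin = "xu"  ["xu"]
29. n15.tag = false  [c.off > 14]
30. n16.idx = -3  [terminal]
31. n17.off = 21  [terminal]
32. n15.acc = true  [c.off > 20]
33. n13.val = "znxw"  [S.live ++ "w"]
34. n13.off = "qznx"  ["q" ++ S.live]
35. n0.val = "yp"  ["yp"]
36. n0.off = "znxwmzwup"  [S₁.val ++ B.env]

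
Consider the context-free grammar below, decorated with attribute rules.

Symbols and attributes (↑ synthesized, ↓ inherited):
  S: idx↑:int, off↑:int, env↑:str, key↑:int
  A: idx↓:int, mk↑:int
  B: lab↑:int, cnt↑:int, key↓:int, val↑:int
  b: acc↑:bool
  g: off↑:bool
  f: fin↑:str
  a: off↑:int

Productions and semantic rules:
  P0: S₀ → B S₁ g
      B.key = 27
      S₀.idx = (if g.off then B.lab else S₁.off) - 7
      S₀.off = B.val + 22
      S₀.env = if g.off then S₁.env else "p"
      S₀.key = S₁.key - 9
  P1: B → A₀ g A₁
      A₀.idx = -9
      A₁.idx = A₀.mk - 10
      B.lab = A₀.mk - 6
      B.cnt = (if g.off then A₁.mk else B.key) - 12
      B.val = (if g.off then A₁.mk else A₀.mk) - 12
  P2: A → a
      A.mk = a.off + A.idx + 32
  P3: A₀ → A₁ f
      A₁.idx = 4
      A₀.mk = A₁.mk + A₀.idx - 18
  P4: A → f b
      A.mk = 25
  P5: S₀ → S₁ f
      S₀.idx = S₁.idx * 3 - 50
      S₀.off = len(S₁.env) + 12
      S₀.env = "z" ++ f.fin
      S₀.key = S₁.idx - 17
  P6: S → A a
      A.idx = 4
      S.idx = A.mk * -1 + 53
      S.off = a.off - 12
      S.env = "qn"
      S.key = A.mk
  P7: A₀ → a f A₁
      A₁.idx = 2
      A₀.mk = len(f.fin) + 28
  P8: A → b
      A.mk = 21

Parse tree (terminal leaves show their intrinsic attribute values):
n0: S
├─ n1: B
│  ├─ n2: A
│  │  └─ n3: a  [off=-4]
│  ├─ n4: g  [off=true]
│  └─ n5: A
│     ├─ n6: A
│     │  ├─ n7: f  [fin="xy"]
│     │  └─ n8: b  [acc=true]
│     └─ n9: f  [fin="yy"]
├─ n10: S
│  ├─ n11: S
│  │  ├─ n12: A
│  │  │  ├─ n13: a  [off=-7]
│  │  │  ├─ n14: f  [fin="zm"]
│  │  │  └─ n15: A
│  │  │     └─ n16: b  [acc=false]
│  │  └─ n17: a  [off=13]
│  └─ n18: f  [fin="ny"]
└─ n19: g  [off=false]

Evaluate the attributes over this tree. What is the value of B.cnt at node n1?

1. n1.key = 27  [27]
2. n2.idx = -9  [-9]
3. n3.off = -4  [terminal]
4. n2.mk = 19  [a.off + A.idx + 32]
5. n4.off = true  [terminal]
6. n5.idx = 9  [A₀.mk - 10]
7. n6.idx = 4  [4]
8. n7.fin = "xy"  [terminal]
9. n8.acc = true  [terminal]
10. n6.mk = 25  [25]
11. n9.fin = "yy"  [terminal]
12. n5.mk = 16  [A₁.mk + A₀.idx - 18]
13. n1.lab = 13  [A₀.mk - 6]
14. n1.cnt = 4  [(if g.off then A₁.mk else B.key) - 12]
15. n1.val = 4  [(if g.off then A₁.mk else A₀.mk) - 12]
16. n12.idx = 4  [4]
17. n13.off = -7  [terminal]
18. n14.fin = "zm"  [terminal]
19. n15.idx = 2  [2]
20. n16.acc = false  [terminal]
21. n15.mk = 21  [21]
22. n12.mk = 30  [len(f.fin) + 28]
23. n17.off = 13  [terminal]
24. n11.idx = 23  [A.mk * -1 + 53]
25. n11.off = 1  [a.off - 12]
26. n11.env = "qn"  ["qn"]
27. n11.key = 30  [A.mk]
28. n18.fin = "ny"  [terminal]
29. n10.idx = 19  [S₁.idx * 3 - 50]
30. n10.off = 14  [len(S₁.env) + 12]
31. n10.env = "zny"  ["z" ++ f.fin]
32. n10.key = 6  [S₁.idx - 17]
33. n19.off = false  [terminal]
34. n0.idx = 7  [(if g.off then B.lab else S₁.off) - 7]
35. n0.off = 26  [B.val + 22]
36. n0.env = "p"  [if g.off then S₁.env else "p"]
37. n0.key = -3  [S₁.key - 9]

4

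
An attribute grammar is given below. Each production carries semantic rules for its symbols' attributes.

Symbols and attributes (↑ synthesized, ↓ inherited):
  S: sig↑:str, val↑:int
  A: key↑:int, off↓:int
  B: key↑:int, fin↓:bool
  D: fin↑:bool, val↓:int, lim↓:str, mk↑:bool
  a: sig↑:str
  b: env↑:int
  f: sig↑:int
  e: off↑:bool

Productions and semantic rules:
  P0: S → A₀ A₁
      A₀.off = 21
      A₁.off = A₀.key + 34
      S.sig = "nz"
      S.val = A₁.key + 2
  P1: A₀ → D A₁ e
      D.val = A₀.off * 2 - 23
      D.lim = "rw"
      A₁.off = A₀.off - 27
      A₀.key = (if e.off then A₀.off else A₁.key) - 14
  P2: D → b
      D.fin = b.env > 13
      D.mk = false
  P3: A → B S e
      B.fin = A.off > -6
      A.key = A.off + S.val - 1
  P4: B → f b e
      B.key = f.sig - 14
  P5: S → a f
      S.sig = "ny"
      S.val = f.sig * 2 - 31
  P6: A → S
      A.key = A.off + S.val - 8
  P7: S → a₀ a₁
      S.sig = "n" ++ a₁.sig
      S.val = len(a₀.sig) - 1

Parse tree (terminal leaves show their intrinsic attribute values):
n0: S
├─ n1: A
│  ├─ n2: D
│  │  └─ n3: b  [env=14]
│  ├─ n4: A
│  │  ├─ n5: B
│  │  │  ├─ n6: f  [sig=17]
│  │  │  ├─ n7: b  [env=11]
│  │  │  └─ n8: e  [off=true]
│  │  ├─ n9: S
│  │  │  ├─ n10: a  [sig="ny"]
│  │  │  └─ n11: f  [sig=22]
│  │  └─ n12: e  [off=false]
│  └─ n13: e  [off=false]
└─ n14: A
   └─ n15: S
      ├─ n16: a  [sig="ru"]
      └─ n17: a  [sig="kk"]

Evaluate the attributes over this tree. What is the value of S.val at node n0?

21

1. n1.off = 21  [21]
2. n2.val = 19  [A₀.off * 2 - 23]
3. n2.lim = "rw"  ["rw"]
4. n3.env = 14  [terminal]
5. n2.fin = true  [b.env > 13]
6. n2.mk = false  [false]
7. n4.off = -6  [A₀.off - 27]
8. n5.fin = false  [A.off > -6]
9. n6.sig = 17  [terminal]
10. n7.env = 11  [terminal]
11. n8.off = true  [terminal]
12. n5.key = 3  [f.sig - 14]
13. n10.sig = "ny"  [terminal]
14. n11.sig = 22  [terminal]
15. n9.sig = "ny"  ["ny"]
16. n9.val = 13  [f.sig * 2 - 31]
17. n12.off = false  [terminal]
18. n4.key = 6  [A.off + S.val - 1]
19. n13.off = false  [terminal]
20. n1.key = -8  [(if e.off then A₀.off else A₁.key) - 14]
21. n14.off = 26  [A₀.key + 34]
22. n16.sig = "ru"  [terminal]
23. n17.sig = "kk"  [terminal]
24. n15.sig = "nkk"  ["n" ++ a₁.sig]
25. n15.val = 1  [len(a₀.sig) - 1]
26. n14.key = 19  [A.off + S.val - 8]
27. n0.sig = "nz"  ["nz"]
28. n0.val = 21  [A₁.key + 2]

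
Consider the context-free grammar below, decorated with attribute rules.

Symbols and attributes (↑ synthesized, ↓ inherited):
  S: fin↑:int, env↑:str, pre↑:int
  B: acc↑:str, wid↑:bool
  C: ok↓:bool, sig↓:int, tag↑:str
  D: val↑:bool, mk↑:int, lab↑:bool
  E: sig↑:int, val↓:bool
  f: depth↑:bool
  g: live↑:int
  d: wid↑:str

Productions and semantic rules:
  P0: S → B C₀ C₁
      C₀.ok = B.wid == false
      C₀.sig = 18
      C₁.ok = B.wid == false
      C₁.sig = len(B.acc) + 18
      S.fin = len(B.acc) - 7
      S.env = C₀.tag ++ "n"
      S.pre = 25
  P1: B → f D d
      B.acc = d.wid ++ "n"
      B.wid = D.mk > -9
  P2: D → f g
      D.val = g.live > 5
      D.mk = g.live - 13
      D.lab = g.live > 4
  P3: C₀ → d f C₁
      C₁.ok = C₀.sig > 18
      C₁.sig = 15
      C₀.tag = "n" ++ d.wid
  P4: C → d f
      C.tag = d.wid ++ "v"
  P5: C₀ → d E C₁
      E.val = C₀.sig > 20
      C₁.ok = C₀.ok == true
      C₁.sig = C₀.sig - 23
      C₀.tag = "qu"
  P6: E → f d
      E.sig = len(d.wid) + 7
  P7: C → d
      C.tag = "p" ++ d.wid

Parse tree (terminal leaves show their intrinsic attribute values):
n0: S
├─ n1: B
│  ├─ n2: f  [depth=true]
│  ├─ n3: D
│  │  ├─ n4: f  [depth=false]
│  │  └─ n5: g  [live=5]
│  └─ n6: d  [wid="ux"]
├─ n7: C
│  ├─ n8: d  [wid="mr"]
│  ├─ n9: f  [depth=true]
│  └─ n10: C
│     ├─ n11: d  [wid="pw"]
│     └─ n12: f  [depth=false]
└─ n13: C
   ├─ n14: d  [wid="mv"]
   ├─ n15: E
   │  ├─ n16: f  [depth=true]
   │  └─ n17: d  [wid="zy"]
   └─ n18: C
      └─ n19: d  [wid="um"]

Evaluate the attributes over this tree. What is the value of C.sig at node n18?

1. n2.depth = true  [terminal]
2. n4.depth = false  [terminal]
3. n5.live = 5  [terminal]
4. n3.val = false  [g.live > 5]
5. n3.mk = -8  [g.live - 13]
6. n3.lab = true  [g.live > 4]
7. n6.wid = "ux"  [terminal]
8. n1.acc = "uxn"  [d.wid ++ "n"]
9. n1.wid = true  [D.mk > -9]
10. n7.ok = false  [B.wid == false]
11. n7.sig = 18  [18]
12. n8.wid = "mr"  [terminal]
13. n9.depth = true  [terminal]
14. n10.ok = false  [C₀.sig > 18]
15. n10.sig = 15  [15]
16. n11.wid = "pw"  [terminal]
17. n12.depth = false  [terminal]
18. n10.tag = "pwv"  [d.wid ++ "v"]
19. n7.tag = "nmr"  ["n" ++ d.wid]
20. n13.ok = false  [B.wid == false]
21. n13.sig = 21  [len(B.acc) + 18]
22. n14.wid = "mv"  [terminal]
23. n15.val = true  [C₀.sig > 20]
24. n16.depth = true  [terminal]
25. n17.wid = "zy"  [terminal]
26. n15.sig = 9  [len(d.wid) + 7]
27. n18.ok = false  [C₀.ok == true]
28. n18.sig = -2  [C₀.sig - 23]
29. n19.wid = "um"  [terminal]
30. n18.tag = "pum"  ["p" ++ d.wid]
31. n13.tag = "qu"  ["qu"]
32. n0.fin = -4  [len(B.acc) - 7]
33. n0.env = "nmrn"  [C₀.tag ++ "n"]
34. n0.pre = 25  [25]

-2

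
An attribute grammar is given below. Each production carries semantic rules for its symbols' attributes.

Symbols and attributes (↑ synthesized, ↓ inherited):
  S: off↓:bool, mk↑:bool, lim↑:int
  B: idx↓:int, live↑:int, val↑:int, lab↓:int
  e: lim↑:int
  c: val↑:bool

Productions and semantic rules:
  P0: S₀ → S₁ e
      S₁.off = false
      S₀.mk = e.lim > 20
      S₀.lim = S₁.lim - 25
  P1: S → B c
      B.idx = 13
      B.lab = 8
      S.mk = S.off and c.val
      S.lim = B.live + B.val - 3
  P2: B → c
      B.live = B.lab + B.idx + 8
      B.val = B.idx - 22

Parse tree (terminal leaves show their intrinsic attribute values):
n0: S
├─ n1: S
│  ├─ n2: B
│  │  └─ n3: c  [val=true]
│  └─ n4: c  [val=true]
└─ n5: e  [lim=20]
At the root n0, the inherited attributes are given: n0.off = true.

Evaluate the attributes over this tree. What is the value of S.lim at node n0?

-8

1. n0.off = true  [given at root]
2. n1.off = false  [false]
3. n2.idx = 13  [13]
4. n2.lab = 8  [8]
5. n3.val = true  [terminal]
6. n2.live = 29  [B.lab + B.idx + 8]
7. n2.val = -9  [B.idx - 22]
8. n4.val = true  [terminal]
9. n1.mk = false  [S.off and c.val]
10. n1.lim = 17  [B.live + B.val - 3]
11. n5.lim = 20  [terminal]
12. n0.mk = false  [e.lim > 20]
13. n0.lim = -8  [S₁.lim - 25]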